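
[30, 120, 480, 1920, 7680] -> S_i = 30*4^i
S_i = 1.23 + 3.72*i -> [1.23, 4.95, 8.67, 12.39, 16.11]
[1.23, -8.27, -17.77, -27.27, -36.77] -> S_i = 1.23 + -9.50*i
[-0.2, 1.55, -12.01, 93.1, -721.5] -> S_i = -0.20*(-7.75)^i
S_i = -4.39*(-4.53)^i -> [-4.39, 19.89, -90.09, 408.09, -1848.66]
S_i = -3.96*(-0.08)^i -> [-3.96, 0.32, -0.03, 0.0, -0.0]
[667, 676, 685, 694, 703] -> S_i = 667 + 9*i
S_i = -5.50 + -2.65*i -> [-5.5, -8.15, -10.8, -13.45, -16.1]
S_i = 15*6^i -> [15, 90, 540, 3240, 19440]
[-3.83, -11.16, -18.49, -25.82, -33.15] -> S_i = -3.83 + -7.33*i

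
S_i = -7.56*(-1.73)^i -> [-7.56, 13.08, -22.63, 39.14, -67.72]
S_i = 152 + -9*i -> [152, 143, 134, 125, 116]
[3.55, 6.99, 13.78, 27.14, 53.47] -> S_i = 3.55*1.97^i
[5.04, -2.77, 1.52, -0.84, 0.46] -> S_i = 5.04*(-0.55)^i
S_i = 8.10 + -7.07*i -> [8.1, 1.03, -6.04, -13.11, -20.18]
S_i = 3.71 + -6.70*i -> [3.71, -2.99, -9.69, -16.39, -23.09]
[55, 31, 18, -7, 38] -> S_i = Random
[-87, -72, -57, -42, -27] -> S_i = -87 + 15*i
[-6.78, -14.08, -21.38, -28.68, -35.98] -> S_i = -6.78 + -7.30*i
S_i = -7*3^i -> [-7, -21, -63, -189, -567]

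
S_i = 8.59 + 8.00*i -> [8.59, 16.59, 24.59, 32.59, 40.59]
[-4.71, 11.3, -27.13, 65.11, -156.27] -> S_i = -4.71*(-2.40)^i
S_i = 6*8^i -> [6, 48, 384, 3072, 24576]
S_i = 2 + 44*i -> [2, 46, 90, 134, 178]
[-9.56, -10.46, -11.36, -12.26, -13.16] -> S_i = -9.56 + -0.90*i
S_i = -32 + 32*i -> [-32, 0, 32, 64, 96]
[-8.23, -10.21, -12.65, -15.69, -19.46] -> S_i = -8.23*1.24^i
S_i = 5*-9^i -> [5, -45, 405, -3645, 32805]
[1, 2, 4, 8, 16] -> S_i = 1*2^i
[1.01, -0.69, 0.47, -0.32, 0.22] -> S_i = 1.01*(-0.68)^i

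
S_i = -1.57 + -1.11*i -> [-1.57, -2.68, -3.79, -4.9, -6.01]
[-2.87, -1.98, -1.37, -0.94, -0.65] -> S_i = -2.87*0.69^i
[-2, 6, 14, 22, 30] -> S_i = -2 + 8*i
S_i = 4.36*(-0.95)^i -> [4.36, -4.14, 3.93, -3.74, 3.55]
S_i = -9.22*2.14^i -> [-9.22, -19.73, -42.22, -90.36, -193.37]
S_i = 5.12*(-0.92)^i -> [5.12, -4.71, 4.33, -3.99, 3.67]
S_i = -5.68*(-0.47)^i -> [-5.68, 2.67, -1.25, 0.59, -0.28]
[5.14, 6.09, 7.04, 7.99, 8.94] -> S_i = 5.14 + 0.95*i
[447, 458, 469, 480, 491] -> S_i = 447 + 11*i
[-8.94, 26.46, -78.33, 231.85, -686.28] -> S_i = -8.94*(-2.96)^i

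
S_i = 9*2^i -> [9, 18, 36, 72, 144]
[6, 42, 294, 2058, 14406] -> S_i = 6*7^i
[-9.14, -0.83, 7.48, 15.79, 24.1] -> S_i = -9.14 + 8.31*i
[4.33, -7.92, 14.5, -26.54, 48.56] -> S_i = 4.33*(-1.83)^i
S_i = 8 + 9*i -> [8, 17, 26, 35, 44]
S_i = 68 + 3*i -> [68, 71, 74, 77, 80]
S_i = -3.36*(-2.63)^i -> [-3.36, 8.84, -23.24, 61.12, -160.75]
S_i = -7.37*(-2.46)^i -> [-7.37, 18.13, -44.6, 109.72, -269.9]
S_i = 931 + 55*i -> [931, 986, 1041, 1096, 1151]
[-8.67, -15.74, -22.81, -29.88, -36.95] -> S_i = -8.67 + -7.07*i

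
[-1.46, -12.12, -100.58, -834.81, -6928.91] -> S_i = -1.46*8.30^i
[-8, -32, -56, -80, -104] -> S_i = -8 + -24*i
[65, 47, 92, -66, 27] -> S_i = Random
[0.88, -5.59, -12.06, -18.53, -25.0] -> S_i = 0.88 + -6.47*i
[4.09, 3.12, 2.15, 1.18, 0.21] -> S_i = 4.09 + -0.97*i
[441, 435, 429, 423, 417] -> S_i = 441 + -6*i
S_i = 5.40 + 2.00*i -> [5.4, 7.4, 9.4, 11.4, 13.4]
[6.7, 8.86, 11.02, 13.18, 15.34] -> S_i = 6.70 + 2.16*i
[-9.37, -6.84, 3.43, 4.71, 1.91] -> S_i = Random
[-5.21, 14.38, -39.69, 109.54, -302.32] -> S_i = -5.21*(-2.76)^i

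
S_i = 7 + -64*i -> [7, -57, -121, -185, -249]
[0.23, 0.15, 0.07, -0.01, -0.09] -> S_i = 0.23 + -0.08*i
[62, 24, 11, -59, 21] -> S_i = Random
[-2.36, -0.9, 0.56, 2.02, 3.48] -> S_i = -2.36 + 1.46*i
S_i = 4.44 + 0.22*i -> [4.44, 4.66, 4.88, 5.1, 5.32]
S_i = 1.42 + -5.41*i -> [1.42, -3.99, -9.4, -14.81, -20.22]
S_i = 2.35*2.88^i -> [2.35, 6.77, 19.49, 56.14, 161.67]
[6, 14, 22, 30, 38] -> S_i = 6 + 8*i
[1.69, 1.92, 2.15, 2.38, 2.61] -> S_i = 1.69 + 0.23*i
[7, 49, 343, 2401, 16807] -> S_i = 7*7^i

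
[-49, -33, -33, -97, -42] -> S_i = Random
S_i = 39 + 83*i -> [39, 122, 205, 288, 371]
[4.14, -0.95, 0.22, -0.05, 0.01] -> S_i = 4.14*(-0.23)^i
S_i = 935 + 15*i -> [935, 950, 965, 980, 995]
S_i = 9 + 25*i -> [9, 34, 59, 84, 109]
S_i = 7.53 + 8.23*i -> [7.53, 15.76, 23.99, 32.22, 40.45]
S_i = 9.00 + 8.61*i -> [9.0, 17.61, 26.22, 34.83, 43.44]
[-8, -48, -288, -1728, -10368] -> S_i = -8*6^i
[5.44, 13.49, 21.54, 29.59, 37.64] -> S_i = 5.44 + 8.05*i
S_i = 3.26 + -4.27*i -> [3.26, -1.01, -5.28, -9.55, -13.82]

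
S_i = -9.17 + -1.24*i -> [-9.17, -10.41, -11.65, -12.89, -14.13]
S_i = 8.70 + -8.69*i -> [8.7, 0.01, -8.68, -17.37, -26.06]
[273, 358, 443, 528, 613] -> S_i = 273 + 85*i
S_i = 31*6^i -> [31, 186, 1116, 6696, 40176]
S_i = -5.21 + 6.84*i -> [-5.21, 1.63, 8.47, 15.31, 22.15]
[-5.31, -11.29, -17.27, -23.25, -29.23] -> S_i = -5.31 + -5.98*i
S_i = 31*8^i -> [31, 248, 1984, 15872, 126976]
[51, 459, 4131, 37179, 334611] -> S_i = 51*9^i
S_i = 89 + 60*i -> [89, 149, 209, 269, 329]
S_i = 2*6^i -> [2, 12, 72, 432, 2592]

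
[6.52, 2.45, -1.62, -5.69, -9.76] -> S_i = 6.52 + -4.07*i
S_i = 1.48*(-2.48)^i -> [1.48, -3.67, 9.1, -22.57, 55.98]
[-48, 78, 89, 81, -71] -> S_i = Random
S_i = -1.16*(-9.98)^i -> [-1.16, 11.58, -115.54, 1153.05, -11507.48]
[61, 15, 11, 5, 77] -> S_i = Random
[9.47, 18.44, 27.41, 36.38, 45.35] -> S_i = 9.47 + 8.97*i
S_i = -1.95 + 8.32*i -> [-1.95, 6.37, 14.69, 23.01, 31.33]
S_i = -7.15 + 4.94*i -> [-7.15, -2.21, 2.73, 7.67, 12.61]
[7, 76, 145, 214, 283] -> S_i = 7 + 69*i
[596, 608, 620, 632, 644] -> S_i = 596 + 12*i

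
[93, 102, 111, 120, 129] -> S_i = 93 + 9*i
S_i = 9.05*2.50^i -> [9.05, 22.62, 56.56, 141.41, 353.52]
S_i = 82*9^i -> [82, 738, 6642, 59778, 538002]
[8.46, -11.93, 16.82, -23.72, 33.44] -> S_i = 8.46*(-1.41)^i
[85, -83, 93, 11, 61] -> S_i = Random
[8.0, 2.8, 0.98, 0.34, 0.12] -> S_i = 8.00*0.35^i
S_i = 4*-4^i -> [4, -16, 64, -256, 1024]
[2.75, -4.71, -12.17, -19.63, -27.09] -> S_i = 2.75 + -7.46*i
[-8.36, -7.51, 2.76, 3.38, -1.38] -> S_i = Random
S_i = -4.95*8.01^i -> [-4.95, -39.65, -317.59, -2543.92, -20376.77]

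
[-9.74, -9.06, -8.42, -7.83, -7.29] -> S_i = -9.74*0.93^i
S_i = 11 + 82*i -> [11, 93, 175, 257, 339]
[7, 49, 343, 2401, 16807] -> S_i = 7*7^i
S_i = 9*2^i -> [9, 18, 36, 72, 144]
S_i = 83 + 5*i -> [83, 88, 93, 98, 103]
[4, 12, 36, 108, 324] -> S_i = 4*3^i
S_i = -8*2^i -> [-8, -16, -32, -64, -128]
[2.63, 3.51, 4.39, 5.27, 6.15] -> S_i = 2.63 + 0.88*i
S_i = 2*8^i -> [2, 16, 128, 1024, 8192]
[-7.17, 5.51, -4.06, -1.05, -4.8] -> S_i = Random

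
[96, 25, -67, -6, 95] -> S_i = Random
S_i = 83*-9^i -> [83, -747, 6723, -60507, 544563]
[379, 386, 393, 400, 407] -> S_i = 379 + 7*i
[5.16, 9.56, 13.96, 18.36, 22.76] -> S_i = 5.16 + 4.40*i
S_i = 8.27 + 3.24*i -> [8.27, 11.51, 14.75, 17.99, 21.23]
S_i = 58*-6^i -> [58, -348, 2088, -12528, 75168]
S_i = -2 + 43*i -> [-2, 41, 84, 127, 170]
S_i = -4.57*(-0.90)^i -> [-4.57, 4.11, -3.7, 3.33, -3.0]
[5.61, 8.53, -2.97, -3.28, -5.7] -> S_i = Random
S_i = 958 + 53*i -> [958, 1011, 1064, 1117, 1170]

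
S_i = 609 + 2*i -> [609, 611, 613, 615, 617]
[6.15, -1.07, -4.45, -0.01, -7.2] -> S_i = Random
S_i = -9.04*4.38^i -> [-9.04, -39.6, -173.43, -759.61, -3327.09]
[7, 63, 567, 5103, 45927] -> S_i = 7*9^i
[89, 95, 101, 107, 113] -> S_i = 89 + 6*i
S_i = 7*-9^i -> [7, -63, 567, -5103, 45927]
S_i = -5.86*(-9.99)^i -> [-5.86, 58.54, -584.83, 5842.44, -58365.95]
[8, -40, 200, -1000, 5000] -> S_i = 8*-5^i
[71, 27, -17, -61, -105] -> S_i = 71 + -44*i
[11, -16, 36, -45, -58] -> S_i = Random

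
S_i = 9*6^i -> [9, 54, 324, 1944, 11664]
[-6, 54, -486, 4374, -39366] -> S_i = -6*-9^i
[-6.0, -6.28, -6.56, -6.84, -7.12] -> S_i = -6.00 + -0.28*i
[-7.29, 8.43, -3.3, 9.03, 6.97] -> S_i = Random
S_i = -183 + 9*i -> [-183, -174, -165, -156, -147]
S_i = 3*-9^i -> [3, -27, 243, -2187, 19683]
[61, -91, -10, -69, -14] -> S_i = Random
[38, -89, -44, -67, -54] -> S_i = Random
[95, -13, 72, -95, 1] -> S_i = Random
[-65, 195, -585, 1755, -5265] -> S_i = -65*-3^i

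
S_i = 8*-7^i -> [8, -56, 392, -2744, 19208]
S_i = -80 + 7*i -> [-80, -73, -66, -59, -52]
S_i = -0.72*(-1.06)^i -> [-0.72, 0.76, -0.81, 0.86, -0.91]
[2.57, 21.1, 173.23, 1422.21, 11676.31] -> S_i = 2.57*8.21^i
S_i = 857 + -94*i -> [857, 763, 669, 575, 481]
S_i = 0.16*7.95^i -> [0.16, 1.27, 10.11, 80.39, 639.13]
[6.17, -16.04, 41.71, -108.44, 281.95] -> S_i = 6.17*(-2.60)^i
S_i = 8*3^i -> [8, 24, 72, 216, 648]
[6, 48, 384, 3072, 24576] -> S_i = 6*8^i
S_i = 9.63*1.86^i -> [9.63, 17.91, 33.32, 61.97, 115.26]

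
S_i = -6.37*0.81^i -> [-6.37, -5.16, -4.18, -3.39, -2.74]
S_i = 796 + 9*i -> [796, 805, 814, 823, 832]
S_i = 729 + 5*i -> [729, 734, 739, 744, 749]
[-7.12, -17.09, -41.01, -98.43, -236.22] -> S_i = -7.12*2.40^i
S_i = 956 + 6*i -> [956, 962, 968, 974, 980]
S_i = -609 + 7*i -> [-609, -602, -595, -588, -581]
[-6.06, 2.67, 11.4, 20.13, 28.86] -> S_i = -6.06 + 8.73*i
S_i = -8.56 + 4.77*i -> [-8.56, -3.79, 0.98, 5.75, 10.52]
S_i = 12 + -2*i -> [12, 10, 8, 6, 4]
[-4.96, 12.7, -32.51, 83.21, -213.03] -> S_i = -4.96*(-2.56)^i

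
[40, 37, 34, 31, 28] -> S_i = 40 + -3*i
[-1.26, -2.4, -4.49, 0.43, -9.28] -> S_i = Random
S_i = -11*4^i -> [-11, -44, -176, -704, -2816]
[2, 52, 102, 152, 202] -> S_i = 2 + 50*i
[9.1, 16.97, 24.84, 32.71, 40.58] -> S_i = 9.10 + 7.87*i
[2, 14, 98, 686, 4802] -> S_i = 2*7^i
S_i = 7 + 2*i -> [7, 9, 11, 13, 15]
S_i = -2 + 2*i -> [-2, 0, 2, 4, 6]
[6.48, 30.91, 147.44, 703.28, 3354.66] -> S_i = 6.48*4.77^i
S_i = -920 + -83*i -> [-920, -1003, -1086, -1169, -1252]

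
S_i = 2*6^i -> [2, 12, 72, 432, 2592]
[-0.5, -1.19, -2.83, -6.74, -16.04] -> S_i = -0.50*2.38^i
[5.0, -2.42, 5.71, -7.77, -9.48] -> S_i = Random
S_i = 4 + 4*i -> [4, 8, 12, 16, 20]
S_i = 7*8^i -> [7, 56, 448, 3584, 28672]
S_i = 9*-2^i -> [9, -18, 36, -72, 144]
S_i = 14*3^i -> [14, 42, 126, 378, 1134]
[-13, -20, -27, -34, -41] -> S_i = -13 + -7*i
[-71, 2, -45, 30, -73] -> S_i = Random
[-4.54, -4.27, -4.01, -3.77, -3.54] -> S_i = -4.54*0.94^i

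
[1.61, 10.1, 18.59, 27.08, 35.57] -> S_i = 1.61 + 8.49*i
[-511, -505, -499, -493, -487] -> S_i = -511 + 6*i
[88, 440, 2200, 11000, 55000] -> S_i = 88*5^i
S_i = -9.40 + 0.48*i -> [-9.4, -8.92, -8.44, -7.96, -7.48]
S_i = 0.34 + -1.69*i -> [0.34, -1.35, -3.04, -4.73, -6.42]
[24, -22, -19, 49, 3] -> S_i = Random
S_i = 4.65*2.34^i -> [4.65, 10.88, 25.46, 59.58, 139.42]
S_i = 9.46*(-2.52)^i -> [9.46, -23.84, 60.07, -151.39, 381.5]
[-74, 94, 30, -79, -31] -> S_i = Random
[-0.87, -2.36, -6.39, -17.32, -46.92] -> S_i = -0.87*2.71^i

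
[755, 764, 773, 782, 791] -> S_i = 755 + 9*i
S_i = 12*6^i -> [12, 72, 432, 2592, 15552]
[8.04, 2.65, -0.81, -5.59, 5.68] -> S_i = Random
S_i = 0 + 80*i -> [0, 80, 160, 240, 320]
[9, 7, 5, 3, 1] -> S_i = 9 + -2*i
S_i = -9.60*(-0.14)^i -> [-9.6, 1.34, -0.19, 0.03, -0.0]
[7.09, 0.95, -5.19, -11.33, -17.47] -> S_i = 7.09 + -6.14*i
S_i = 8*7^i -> [8, 56, 392, 2744, 19208]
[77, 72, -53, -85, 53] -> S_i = Random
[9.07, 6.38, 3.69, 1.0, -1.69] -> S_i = 9.07 + -2.69*i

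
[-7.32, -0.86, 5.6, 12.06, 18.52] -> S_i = -7.32 + 6.46*i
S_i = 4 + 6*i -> [4, 10, 16, 22, 28]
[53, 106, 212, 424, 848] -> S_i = 53*2^i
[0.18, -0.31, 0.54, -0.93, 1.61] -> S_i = 0.18*(-1.73)^i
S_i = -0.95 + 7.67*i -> [-0.95, 6.72, 14.39, 22.06, 29.73]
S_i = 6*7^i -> [6, 42, 294, 2058, 14406]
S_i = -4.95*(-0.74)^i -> [-4.95, 3.66, -2.71, 2.01, -1.48]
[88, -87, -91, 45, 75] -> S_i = Random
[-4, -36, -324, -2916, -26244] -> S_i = -4*9^i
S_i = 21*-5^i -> [21, -105, 525, -2625, 13125]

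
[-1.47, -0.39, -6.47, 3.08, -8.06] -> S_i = Random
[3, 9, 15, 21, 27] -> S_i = 3 + 6*i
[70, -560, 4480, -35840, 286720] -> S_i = 70*-8^i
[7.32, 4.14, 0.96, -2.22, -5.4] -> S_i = 7.32 + -3.18*i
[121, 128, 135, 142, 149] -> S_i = 121 + 7*i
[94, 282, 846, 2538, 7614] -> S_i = 94*3^i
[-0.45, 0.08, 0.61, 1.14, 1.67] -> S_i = -0.45 + 0.53*i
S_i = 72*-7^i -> [72, -504, 3528, -24696, 172872]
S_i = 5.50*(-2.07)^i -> [5.5, -11.38, 23.57, -48.78, 100.98]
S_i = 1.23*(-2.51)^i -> [1.23, -3.09, 7.75, -19.45, 48.82]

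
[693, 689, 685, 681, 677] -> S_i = 693 + -4*i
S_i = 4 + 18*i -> [4, 22, 40, 58, 76]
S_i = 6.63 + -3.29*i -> [6.63, 3.34, 0.05, -3.24, -6.53]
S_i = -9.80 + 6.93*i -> [-9.8, -2.87, 4.06, 10.99, 17.92]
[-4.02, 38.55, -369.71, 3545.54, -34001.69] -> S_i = -4.02*(-9.59)^i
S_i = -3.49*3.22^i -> [-3.49, -11.24, -36.19, -116.52, -375.19]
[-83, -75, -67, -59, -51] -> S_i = -83 + 8*i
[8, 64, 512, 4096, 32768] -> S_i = 8*8^i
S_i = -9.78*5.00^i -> [-9.78, -48.9, -244.5, -1222.5, -6112.5]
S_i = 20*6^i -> [20, 120, 720, 4320, 25920]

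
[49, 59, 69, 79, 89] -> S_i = 49 + 10*i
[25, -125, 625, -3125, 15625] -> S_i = 25*-5^i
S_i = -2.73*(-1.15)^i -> [-2.73, 3.14, -3.61, 4.15, -4.77]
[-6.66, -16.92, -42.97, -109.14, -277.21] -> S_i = -6.66*2.54^i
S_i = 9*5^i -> [9, 45, 225, 1125, 5625]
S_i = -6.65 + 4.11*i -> [-6.65, -2.54, 1.57, 5.68, 9.79]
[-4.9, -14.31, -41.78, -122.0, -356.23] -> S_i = -4.90*2.92^i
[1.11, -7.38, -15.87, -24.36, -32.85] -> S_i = 1.11 + -8.49*i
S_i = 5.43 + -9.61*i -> [5.43, -4.18, -13.79, -23.4, -33.01]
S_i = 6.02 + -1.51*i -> [6.02, 4.51, 3.0, 1.49, -0.02]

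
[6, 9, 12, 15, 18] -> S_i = 6 + 3*i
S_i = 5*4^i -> [5, 20, 80, 320, 1280]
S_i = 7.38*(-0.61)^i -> [7.38, -4.5, 2.75, -1.68, 1.02]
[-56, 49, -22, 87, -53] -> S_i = Random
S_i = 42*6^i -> [42, 252, 1512, 9072, 54432]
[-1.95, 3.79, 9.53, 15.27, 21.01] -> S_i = -1.95 + 5.74*i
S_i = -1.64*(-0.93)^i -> [-1.64, 1.53, -1.42, 1.32, -1.23]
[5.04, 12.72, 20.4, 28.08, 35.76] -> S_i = 5.04 + 7.68*i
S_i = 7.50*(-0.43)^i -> [7.5, -3.22, 1.39, -0.6, 0.26]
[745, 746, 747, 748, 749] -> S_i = 745 + 1*i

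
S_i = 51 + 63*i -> [51, 114, 177, 240, 303]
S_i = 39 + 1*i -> [39, 40, 41, 42, 43]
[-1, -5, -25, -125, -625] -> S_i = -1*5^i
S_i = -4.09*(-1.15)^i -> [-4.09, 4.7, -5.41, 6.22, -7.15]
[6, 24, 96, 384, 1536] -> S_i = 6*4^i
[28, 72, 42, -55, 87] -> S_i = Random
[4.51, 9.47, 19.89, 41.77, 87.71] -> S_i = 4.51*2.10^i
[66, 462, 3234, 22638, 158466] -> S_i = 66*7^i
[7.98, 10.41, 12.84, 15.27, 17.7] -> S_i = 7.98 + 2.43*i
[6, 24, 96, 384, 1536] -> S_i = 6*4^i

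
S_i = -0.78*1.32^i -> [-0.78, -1.03, -1.36, -1.79, -2.37]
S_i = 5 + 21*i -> [5, 26, 47, 68, 89]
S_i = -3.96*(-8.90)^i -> [-3.96, 35.24, -313.67, 2791.68, -24845.93]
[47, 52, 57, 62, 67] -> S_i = 47 + 5*i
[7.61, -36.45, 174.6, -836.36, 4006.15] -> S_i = 7.61*(-4.79)^i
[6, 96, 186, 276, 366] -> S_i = 6 + 90*i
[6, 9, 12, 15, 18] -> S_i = 6 + 3*i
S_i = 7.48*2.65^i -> [7.48, 19.82, 52.53, 139.2, 368.88]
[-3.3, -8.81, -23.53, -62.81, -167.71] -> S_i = -3.30*2.67^i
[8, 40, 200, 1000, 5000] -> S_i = 8*5^i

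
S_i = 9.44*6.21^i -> [9.44, 58.62, 364.05, 2260.72, 14039.07]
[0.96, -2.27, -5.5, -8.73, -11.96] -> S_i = 0.96 + -3.23*i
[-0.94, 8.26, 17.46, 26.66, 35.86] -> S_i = -0.94 + 9.20*i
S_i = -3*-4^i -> [-3, 12, -48, 192, -768]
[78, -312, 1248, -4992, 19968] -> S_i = 78*-4^i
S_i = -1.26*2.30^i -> [-1.26, -2.9, -6.67, -15.33, -35.26]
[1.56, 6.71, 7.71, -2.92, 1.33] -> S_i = Random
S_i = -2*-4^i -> [-2, 8, -32, 128, -512]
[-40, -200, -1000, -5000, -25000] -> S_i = -40*5^i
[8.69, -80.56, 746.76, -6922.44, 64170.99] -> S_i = 8.69*(-9.27)^i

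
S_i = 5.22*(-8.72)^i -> [5.22, -45.52, 396.92, -3461.15, 30181.2]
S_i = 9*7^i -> [9, 63, 441, 3087, 21609]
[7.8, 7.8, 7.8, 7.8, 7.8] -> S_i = 7.80 + 0.00*i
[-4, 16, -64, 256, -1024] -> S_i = -4*-4^i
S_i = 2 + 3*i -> [2, 5, 8, 11, 14]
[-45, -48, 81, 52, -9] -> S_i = Random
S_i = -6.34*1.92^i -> [-6.34, -12.17, -23.37, -44.87, -86.16]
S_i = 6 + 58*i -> [6, 64, 122, 180, 238]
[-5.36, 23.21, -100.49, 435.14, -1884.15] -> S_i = -5.36*(-4.33)^i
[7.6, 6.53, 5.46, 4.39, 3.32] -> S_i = 7.60 + -1.07*i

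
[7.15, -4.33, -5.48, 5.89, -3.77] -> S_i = Random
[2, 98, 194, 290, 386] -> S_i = 2 + 96*i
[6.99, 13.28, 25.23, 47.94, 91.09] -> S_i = 6.99*1.90^i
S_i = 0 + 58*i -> [0, 58, 116, 174, 232]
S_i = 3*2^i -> [3, 6, 12, 24, 48]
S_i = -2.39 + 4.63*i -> [-2.39, 2.24, 6.87, 11.5, 16.13]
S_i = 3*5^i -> [3, 15, 75, 375, 1875]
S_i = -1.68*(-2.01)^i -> [-1.68, 3.38, -6.79, 13.64, -27.42]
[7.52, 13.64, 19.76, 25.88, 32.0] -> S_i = 7.52 + 6.12*i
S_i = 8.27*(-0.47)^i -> [8.27, -3.89, 1.83, -0.86, 0.4]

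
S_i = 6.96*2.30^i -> [6.96, 16.01, 36.82, 84.68, 194.77]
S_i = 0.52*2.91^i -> [0.52, 1.51, 4.4, 12.81, 37.29]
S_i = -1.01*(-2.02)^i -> [-1.01, 2.04, -4.12, 8.32, -16.82]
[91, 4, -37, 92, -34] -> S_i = Random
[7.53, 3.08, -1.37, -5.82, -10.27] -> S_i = 7.53 + -4.45*i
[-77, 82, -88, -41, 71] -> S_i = Random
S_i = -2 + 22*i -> [-2, 20, 42, 64, 86]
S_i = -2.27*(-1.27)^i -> [-2.27, 2.88, -3.66, 4.65, -5.91]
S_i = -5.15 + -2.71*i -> [-5.15, -7.86, -10.57, -13.28, -15.99]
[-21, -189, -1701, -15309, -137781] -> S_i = -21*9^i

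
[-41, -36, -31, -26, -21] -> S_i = -41 + 5*i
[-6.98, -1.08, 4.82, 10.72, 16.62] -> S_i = -6.98 + 5.90*i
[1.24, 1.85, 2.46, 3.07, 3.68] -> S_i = 1.24 + 0.61*i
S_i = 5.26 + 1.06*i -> [5.26, 6.32, 7.38, 8.44, 9.5]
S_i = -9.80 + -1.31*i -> [-9.8, -11.11, -12.42, -13.73, -15.04]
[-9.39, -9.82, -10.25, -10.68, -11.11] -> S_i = -9.39 + -0.43*i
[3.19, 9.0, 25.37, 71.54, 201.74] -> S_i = 3.19*2.82^i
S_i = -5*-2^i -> [-5, 10, -20, 40, -80]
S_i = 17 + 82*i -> [17, 99, 181, 263, 345]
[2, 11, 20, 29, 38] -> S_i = 2 + 9*i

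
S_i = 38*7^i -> [38, 266, 1862, 13034, 91238]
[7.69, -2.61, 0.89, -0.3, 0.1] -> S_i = 7.69*(-0.34)^i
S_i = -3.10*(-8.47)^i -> [-3.1, 26.26, -222.4, 1883.7, -15954.95]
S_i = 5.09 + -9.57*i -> [5.09, -4.48, -14.05, -23.62, -33.19]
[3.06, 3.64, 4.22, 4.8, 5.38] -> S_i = 3.06 + 0.58*i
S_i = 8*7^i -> [8, 56, 392, 2744, 19208]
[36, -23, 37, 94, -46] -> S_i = Random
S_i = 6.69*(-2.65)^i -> [6.69, -17.73, 46.98, -124.5, 329.92]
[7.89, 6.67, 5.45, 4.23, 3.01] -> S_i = 7.89 + -1.22*i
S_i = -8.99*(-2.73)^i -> [-8.99, 24.54, -67.0, 182.91, -499.36]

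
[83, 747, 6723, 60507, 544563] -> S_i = 83*9^i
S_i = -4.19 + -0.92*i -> [-4.19, -5.11, -6.03, -6.95, -7.87]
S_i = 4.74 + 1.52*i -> [4.74, 6.26, 7.78, 9.3, 10.82]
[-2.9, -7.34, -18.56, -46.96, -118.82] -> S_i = -2.90*2.53^i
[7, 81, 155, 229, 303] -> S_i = 7 + 74*i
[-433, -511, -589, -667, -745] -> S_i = -433 + -78*i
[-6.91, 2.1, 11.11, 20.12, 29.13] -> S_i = -6.91 + 9.01*i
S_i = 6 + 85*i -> [6, 91, 176, 261, 346]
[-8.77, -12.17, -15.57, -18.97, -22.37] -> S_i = -8.77 + -3.40*i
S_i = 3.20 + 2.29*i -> [3.2, 5.49, 7.78, 10.07, 12.36]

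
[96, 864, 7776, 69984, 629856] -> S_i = 96*9^i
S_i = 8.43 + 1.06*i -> [8.43, 9.49, 10.55, 11.61, 12.67]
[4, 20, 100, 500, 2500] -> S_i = 4*5^i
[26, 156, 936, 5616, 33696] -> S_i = 26*6^i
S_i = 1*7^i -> [1, 7, 49, 343, 2401]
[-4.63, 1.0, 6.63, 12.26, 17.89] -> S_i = -4.63 + 5.63*i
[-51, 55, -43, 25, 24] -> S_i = Random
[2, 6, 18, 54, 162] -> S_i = 2*3^i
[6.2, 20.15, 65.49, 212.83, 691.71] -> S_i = 6.20*3.25^i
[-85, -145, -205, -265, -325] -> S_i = -85 + -60*i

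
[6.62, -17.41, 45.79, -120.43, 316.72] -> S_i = 6.62*(-2.63)^i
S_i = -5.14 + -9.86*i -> [-5.14, -15.0, -24.86, -34.72, -44.58]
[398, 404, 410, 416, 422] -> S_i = 398 + 6*i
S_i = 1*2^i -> [1, 2, 4, 8, 16]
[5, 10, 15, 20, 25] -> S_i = 5 + 5*i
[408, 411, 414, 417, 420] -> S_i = 408 + 3*i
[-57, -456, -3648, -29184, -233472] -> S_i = -57*8^i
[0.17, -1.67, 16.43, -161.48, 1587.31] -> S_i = 0.17*(-9.83)^i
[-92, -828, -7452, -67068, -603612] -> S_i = -92*9^i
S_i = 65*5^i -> [65, 325, 1625, 8125, 40625]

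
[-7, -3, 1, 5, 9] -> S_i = -7 + 4*i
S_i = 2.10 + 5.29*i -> [2.1, 7.39, 12.68, 17.97, 23.26]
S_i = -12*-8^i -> [-12, 96, -768, 6144, -49152]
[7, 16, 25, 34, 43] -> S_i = 7 + 9*i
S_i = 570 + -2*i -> [570, 568, 566, 564, 562]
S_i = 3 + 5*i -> [3, 8, 13, 18, 23]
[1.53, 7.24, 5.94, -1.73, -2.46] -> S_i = Random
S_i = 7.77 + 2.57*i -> [7.77, 10.34, 12.91, 15.48, 18.05]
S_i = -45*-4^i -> [-45, 180, -720, 2880, -11520]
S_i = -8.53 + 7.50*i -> [-8.53, -1.03, 6.47, 13.97, 21.47]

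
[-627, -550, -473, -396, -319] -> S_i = -627 + 77*i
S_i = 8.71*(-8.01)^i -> [8.71, -69.77, 558.83, -4476.26, 35854.88]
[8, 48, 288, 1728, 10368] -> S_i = 8*6^i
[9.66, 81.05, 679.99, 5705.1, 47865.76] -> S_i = 9.66*8.39^i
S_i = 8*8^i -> [8, 64, 512, 4096, 32768]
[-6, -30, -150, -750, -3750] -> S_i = -6*5^i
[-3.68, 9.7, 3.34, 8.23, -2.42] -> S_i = Random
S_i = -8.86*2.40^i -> [-8.86, -21.26, -51.03, -122.48, -293.95]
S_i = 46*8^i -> [46, 368, 2944, 23552, 188416]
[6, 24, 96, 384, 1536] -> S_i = 6*4^i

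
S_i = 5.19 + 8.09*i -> [5.19, 13.28, 21.37, 29.46, 37.55]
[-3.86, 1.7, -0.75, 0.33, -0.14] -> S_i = -3.86*(-0.44)^i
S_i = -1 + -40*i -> [-1, -41, -81, -121, -161]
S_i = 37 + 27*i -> [37, 64, 91, 118, 145]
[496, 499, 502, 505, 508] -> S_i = 496 + 3*i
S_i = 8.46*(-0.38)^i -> [8.46, -3.21, 1.22, -0.46, 0.18]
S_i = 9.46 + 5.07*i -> [9.46, 14.53, 19.6, 24.67, 29.74]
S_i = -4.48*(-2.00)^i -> [-4.48, 8.96, -17.92, 35.84, -71.68]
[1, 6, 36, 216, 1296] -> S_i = 1*6^i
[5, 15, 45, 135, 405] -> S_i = 5*3^i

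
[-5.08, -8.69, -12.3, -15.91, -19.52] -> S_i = -5.08 + -3.61*i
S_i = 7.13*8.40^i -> [7.13, 59.89, 503.09, 4225.98, 35498.23]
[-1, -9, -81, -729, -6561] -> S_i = -1*9^i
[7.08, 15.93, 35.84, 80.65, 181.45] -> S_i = 7.08*2.25^i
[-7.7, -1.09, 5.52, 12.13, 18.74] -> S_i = -7.70 + 6.61*i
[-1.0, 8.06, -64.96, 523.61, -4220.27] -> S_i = -1.00*(-8.06)^i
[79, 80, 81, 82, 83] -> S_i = 79 + 1*i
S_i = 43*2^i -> [43, 86, 172, 344, 688]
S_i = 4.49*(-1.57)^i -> [4.49, -7.05, 11.07, -17.38, 27.28]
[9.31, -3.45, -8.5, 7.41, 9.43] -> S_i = Random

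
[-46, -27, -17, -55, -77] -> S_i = Random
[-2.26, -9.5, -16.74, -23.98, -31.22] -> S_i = -2.26 + -7.24*i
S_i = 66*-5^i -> [66, -330, 1650, -8250, 41250]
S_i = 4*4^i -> [4, 16, 64, 256, 1024]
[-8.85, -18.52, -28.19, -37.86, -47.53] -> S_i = -8.85 + -9.67*i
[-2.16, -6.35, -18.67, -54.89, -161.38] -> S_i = -2.16*2.94^i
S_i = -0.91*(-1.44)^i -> [-0.91, 1.31, -1.89, 2.72, -3.91]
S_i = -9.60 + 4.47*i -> [-9.6, -5.13, -0.66, 3.81, 8.28]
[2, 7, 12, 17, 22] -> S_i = 2 + 5*i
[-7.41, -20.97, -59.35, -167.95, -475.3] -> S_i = -7.41*2.83^i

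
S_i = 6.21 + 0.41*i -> [6.21, 6.62, 7.03, 7.44, 7.85]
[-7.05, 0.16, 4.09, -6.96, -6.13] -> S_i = Random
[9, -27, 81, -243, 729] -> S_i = 9*-3^i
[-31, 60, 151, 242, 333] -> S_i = -31 + 91*i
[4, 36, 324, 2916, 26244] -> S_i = 4*9^i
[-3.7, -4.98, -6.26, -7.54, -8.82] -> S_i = -3.70 + -1.28*i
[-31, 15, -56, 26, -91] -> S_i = Random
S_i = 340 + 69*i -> [340, 409, 478, 547, 616]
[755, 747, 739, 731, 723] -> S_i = 755 + -8*i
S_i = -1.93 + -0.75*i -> [-1.93, -2.68, -3.43, -4.18, -4.93]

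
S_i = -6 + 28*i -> [-6, 22, 50, 78, 106]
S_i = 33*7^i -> [33, 231, 1617, 11319, 79233]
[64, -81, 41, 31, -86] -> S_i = Random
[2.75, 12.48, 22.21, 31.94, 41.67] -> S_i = 2.75 + 9.73*i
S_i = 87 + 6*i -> [87, 93, 99, 105, 111]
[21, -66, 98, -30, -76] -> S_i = Random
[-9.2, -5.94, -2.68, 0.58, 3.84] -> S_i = -9.20 + 3.26*i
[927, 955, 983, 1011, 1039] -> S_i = 927 + 28*i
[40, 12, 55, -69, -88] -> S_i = Random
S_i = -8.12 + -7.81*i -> [-8.12, -15.93, -23.74, -31.55, -39.36]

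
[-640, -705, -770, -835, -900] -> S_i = -640 + -65*i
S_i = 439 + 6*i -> [439, 445, 451, 457, 463]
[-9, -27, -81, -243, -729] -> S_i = -9*3^i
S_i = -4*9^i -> [-4, -36, -324, -2916, -26244]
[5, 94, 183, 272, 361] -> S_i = 5 + 89*i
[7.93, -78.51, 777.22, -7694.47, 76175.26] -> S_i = 7.93*(-9.90)^i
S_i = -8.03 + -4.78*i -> [-8.03, -12.81, -17.59, -22.37, -27.15]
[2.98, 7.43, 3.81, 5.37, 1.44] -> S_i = Random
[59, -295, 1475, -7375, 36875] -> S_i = 59*-5^i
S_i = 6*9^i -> [6, 54, 486, 4374, 39366]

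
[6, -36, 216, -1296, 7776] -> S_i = 6*-6^i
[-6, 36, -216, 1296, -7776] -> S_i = -6*-6^i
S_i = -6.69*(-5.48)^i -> [-6.69, 36.66, -200.9, 1100.95, -6033.21]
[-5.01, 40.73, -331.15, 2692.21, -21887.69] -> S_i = -5.01*(-8.13)^i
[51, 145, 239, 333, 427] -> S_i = 51 + 94*i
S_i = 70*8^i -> [70, 560, 4480, 35840, 286720]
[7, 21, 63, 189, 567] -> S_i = 7*3^i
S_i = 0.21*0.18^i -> [0.21, 0.04, 0.01, 0.0, 0.0]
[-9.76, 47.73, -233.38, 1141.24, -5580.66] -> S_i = -9.76*(-4.89)^i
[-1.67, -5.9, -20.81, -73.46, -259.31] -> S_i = -1.67*3.53^i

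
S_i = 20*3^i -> [20, 60, 180, 540, 1620]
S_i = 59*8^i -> [59, 472, 3776, 30208, 241664]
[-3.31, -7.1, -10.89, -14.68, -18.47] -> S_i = -3.31 + -3.79*i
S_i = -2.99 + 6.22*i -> [-2.99, 3.23, 9.45, 15.67, 21.89]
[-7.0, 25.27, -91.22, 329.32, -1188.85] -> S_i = -7.00*(-3.61)^i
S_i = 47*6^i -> [47, 282, 1692, 10152, 60912]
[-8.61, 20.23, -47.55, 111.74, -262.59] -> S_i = -8.61*(-2.35)^i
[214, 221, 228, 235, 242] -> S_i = 214 + 7*i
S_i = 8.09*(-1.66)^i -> [8.09, -13.43, 22.29, -37.01, 61.43]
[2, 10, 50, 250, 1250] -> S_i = 2*5^i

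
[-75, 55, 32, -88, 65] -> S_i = Random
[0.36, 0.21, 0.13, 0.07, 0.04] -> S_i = 0.36*0.59^i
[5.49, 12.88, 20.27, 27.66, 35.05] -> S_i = 5.49 + 7.39*i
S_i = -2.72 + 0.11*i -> [-2.72, -2.61, -2.5, -2.39, -2.28]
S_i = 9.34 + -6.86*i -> [9.34, 2.48, -4.38, -11.24, -18.1]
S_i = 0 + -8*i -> [0, -8, -16, -24, -32]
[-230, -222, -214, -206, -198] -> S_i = -230 + 8*i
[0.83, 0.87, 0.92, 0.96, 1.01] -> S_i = 0.83*1.05^i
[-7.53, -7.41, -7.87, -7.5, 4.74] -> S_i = Random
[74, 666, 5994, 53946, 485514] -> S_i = 74*9^i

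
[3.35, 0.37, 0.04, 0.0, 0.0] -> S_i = 3.35*0.11^i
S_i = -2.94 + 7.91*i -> [-2.94, 4.97, 12.88, 20.79, 28.7]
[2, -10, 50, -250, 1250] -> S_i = 2*-5^i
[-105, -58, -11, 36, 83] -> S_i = -105 + 47*i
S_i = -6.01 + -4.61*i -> [-6.01, -10.62, -15.23, -19.84, -24.45]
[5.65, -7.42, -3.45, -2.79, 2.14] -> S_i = Random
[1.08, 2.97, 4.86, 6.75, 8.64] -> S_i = 1.08 + 1.89*i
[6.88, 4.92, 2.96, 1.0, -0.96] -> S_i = 6.88 + -1.96*i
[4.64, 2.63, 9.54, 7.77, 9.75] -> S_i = Random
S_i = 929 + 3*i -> [929, 932, 935, 938, 941]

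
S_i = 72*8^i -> [72, 576, 4608, 36864, 294912]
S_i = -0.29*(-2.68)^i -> [-0.29, 0.78, -2.08, 5.58, -14.96]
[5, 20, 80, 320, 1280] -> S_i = 5*4^i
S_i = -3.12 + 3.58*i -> [-3.12, 0.46, 4.04, 7.62, 11.2]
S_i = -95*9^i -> [-95, -855, -7695, -69255, -623295]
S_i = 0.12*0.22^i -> [0.12, 0.03, 0.01, 0.0, 0.0]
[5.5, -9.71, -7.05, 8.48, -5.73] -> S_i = Random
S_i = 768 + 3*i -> [768, 771, 774, 777, 780]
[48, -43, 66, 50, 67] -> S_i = Random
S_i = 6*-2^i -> [6, -12, 24, -48, 96]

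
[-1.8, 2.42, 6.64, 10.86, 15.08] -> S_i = -1.80 + 4.22*i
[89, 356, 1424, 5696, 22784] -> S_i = 89*4^i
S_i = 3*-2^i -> [3, -6, 12, -24, 48]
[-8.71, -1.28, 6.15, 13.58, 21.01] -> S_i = -8.71 + 7.43*i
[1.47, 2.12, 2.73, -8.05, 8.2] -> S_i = Random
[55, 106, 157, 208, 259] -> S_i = 55 + 51*i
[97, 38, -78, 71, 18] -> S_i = Random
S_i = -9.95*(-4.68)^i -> [-9.95, 46.57, -217.93, 1019.91, -4773.17]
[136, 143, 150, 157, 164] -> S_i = 136 + 7*i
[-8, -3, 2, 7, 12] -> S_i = -8 + 5*i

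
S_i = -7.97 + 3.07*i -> [-7.97, -4.9, -1.83, 1.24, 4.31]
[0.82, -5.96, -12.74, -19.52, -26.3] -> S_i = 0.82 + -6.78*i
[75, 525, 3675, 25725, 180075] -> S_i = 75*7^i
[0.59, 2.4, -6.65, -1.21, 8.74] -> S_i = Random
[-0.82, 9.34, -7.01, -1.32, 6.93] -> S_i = Random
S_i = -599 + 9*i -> [-599, -590, -581, -572, -563]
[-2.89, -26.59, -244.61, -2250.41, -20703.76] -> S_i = -2.89*9.20^i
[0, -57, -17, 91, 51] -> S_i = Random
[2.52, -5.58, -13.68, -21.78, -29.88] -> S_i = 2.52 + -8.10*i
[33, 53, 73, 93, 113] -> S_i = 33 + 20*i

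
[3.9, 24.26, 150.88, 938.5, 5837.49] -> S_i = 3.90*6.22^i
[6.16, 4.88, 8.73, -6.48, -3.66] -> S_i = Random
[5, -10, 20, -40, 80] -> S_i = 5*-2^i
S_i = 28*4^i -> [28, 112, 448, 1792, 7168]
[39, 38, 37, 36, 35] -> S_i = 39 + -1*i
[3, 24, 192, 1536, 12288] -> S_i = 3*8^i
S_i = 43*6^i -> [43, 258, 1548, 9288, 55728]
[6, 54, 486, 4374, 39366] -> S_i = 6*9^i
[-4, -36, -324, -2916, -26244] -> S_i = -4*9^i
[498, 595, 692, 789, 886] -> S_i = 498 + 97*i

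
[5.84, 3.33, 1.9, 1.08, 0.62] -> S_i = 5.84*0.57^i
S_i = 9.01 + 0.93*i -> [9.01, 9.94, 10.87, 11.8, 12.73]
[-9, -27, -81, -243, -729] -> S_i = -9*3^i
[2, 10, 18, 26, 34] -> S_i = 2 + 8*i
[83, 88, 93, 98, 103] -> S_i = 83 + 5*i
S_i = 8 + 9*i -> [8, 17, 26, 35, 44]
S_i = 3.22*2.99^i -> [3.22, 9.63, 28.79, 86.07, 257.36]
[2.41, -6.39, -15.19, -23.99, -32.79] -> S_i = 2.41 + -8.80*i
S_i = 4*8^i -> [4, 32, 256, 2048, 16384]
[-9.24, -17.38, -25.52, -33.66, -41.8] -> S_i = -9.24 + -8.14*i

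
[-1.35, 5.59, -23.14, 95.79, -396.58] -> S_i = -1.35*(-4.14)^i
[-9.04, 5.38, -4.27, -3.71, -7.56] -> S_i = Random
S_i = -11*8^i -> [-11, -88, -704, -5632, -45056]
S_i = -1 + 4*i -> [-1, 3, 7, 11, 15]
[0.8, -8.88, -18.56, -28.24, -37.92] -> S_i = 0.80 + -9.68*i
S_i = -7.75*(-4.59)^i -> [-7.75, 35.57, -163.28, 749.44, -3439.95]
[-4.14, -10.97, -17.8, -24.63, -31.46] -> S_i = -4.14 + -6.83*i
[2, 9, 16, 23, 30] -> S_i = 2 + 7*i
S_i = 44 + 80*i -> [44, 124, 204, 284, 364]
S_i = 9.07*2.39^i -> [9.07, 21.68, 51.81, 123.82, 295.94]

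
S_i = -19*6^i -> [-19, -114, -684, -4104, -24624]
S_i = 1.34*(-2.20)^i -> [1.34, -2.95, 6.49, -14.27, 31.39]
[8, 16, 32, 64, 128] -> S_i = 8*2^i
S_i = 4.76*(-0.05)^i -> [4.76, -0.24, 0.01, -0.0, 0.0]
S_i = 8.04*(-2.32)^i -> [8.04, -18.65, 43.27, -100.4, 232.92]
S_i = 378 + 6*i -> [378, 384, 390, 396, 402]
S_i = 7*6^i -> [7, 42, 252, 1512, 9072]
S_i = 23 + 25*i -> [23, 48, 73, 98, 123]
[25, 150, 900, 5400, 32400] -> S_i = 25*6^i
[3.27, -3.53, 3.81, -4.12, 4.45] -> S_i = 3.27*(-1.08)^i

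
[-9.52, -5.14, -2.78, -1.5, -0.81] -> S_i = -9.52*0.54^i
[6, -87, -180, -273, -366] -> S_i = 6 + -93*i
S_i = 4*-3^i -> [4, -12, 36, -108, 324]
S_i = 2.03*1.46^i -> [2.03, 2.96, 4.33, 6.32, 9.22]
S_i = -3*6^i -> [-3, -18, -108, -648, -3888]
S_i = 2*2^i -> [2, 4, 8, 16, 32]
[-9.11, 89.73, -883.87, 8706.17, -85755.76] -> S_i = -9.11*(-9.85)^i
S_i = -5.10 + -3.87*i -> [-5.1, -8.97, -12.84, -16.71, -20.58]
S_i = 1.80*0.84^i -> [1.8, 1.51, 1.27, 1.07, 0.9]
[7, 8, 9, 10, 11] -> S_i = 7 + 1*i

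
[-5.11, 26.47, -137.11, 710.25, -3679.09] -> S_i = -5.11*(-5.18)^i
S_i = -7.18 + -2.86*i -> [-7.18, -10.04, -12.9, -15.76, -18.62]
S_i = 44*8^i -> [44, 352, 2816, 22528, 180224]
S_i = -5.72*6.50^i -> [-5.72, -37.18, -241.67, -1570.86, -10210.56]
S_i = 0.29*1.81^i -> [0.29, 0.52, 0.95, 1.72, 3.11]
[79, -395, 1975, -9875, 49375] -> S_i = 79*-5^i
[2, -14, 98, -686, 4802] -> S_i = 2*-7^i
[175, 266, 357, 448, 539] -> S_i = 175 + 91*i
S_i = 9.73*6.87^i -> [9.73, 66.85, 459.23, 3154.88, 21674.04]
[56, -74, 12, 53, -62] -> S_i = Random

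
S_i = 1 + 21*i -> [1, 22, 43, 64, 85]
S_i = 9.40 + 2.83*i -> [9.4, 12.23, 15.06, 17.89, 20.72]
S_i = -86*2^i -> [-86, -172, -344, -688, -1376]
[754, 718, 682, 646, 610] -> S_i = 754 + -36*i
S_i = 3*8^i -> [3, 24, 192, 1536, 12288]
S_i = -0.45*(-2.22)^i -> [-0.45, 1.0, -2.22, 4.92, -10.93]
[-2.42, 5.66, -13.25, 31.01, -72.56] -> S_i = -2.42*(-2.34)^i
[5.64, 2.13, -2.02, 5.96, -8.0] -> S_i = Random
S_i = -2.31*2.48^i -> [-2.31, -5.73, -14.21, -35.23, -87.38]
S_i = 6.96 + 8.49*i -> [6.96, 15.45, 23.94, 32.43, 40.92]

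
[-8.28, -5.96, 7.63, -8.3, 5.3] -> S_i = Random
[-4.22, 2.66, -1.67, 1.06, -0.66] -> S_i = -4.22*(-0.63)^i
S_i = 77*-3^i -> [77, -231, 693, -2079, 6237]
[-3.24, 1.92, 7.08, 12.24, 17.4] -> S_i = -3.24 + 5.16*i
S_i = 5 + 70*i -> [5, 75, 145, 215, 285]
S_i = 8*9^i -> [8, 72, 648, 5832, 52488]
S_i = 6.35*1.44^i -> [6.35, 9.14, 13.17, 18.96, 27.3]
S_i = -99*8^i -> [-99, -792, -6336, -50688, -405504]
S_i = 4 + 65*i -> [4, 69, 134, 199, 264]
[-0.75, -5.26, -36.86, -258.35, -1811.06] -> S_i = -0.75*7.01^i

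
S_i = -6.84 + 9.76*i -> [-6.84, 2.92, 12.68, 22.44, 32.2]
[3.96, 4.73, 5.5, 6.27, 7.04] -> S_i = 3.96 + 0.77*i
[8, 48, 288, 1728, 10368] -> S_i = 8*6^i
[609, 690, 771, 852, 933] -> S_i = 609 + 81*i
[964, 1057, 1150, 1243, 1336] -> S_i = 964 + 93*i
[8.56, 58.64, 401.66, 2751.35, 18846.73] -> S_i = 8.56*6.85^i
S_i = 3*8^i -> [3, 24, 192, 1536, 12288]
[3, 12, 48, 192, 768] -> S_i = 3*4^i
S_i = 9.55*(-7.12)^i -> [9.55, -68.0, 484.13, -3447.02, 24542.76]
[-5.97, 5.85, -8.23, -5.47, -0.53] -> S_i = Random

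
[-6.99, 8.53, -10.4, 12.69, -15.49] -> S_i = -6.99*(-1.22)^i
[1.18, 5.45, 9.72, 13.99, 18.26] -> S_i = 1.18 + 4.27*i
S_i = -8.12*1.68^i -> [-8.12, -13.64, -22.92, -38.5, -64.68]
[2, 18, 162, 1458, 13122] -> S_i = 2*9^i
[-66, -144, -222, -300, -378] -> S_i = -66 + -78*i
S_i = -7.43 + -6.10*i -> [-7.43, -13.53, -19.63, -25.73, -31.83]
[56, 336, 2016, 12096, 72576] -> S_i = 56*6^i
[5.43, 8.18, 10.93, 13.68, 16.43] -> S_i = 5.43 + 2.75*i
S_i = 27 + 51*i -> [27, 78, 129, 180, 231]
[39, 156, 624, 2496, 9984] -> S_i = 39*4^i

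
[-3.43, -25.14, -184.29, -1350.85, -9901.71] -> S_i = -3.43*7.33^i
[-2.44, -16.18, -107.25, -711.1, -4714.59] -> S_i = -2.44*6.63^i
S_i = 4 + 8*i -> [4, 12, 20, 28, 36]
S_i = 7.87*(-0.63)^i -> [7.87, -4.96, 3.12, -1.97, 1.24]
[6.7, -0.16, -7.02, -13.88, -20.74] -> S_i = 6.70 + -6.86*i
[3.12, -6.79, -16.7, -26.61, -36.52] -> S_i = 3.12 + -9.91*i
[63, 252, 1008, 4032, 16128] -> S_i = 63*4^i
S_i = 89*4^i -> [89, 356, 1424, 5696, 22784]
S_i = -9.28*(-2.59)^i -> [-9.28, 24.04, -62.25, 161.23, -417.59]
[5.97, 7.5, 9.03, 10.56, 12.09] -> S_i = 5.97 + 1.53*i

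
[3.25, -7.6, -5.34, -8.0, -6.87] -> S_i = Random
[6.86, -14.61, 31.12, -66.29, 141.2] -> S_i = 6.86*(-2.13)^i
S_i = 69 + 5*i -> [69, 74, 79, 84, 89]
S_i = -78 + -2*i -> [-78, -80, -82, -84, -86]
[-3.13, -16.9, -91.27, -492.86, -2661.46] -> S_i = -3.13*5.40^i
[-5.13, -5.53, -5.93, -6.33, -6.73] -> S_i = -5.13 + -0.40*i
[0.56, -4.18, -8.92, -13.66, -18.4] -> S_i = 0.56 + -4.74*i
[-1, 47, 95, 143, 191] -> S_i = -1 + 48*i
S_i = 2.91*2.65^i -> [2.91, 7.71, 20.44, 54.15, 143.51]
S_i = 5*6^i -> [5, 30, 180, 1080, 6480]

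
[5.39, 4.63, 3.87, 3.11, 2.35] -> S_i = 5.39 + -0.76*i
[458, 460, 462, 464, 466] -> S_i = 458 + 2*i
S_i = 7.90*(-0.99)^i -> [7.9, -7.82, 7.74, -7.67, 7.59]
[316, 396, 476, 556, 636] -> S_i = 316 + 80*i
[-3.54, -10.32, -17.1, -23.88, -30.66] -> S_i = -3.54 + -6.78*i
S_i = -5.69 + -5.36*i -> [-5.69, -11.05, -16.41, -21.77, -27.13]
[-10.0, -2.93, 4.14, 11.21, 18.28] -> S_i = -10.00 + 7.07*i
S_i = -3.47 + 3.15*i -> [-3.47, -0.32, 2.83, 5.98, 9.13]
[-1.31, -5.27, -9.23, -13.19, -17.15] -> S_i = -1.31 + -3.96*i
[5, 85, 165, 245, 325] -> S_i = 5 + 80*i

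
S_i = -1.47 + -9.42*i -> [-1.47, -10.89, -20.31, -29.73, -39.15]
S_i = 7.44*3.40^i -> [7.44, 25.3, 86.01, 292.42, 994.23]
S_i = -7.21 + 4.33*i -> [-7.21, -2.88, 1.45, 5.78, 10.11]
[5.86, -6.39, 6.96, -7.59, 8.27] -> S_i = 5.86*(-1.09)^i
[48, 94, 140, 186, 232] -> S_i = 48 + 46*i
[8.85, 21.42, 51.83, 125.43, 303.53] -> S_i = 8.85*2.42^i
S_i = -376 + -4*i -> [-376, -380, -384, -388, -392]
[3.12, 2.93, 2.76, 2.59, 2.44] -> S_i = 3.12*0.94^i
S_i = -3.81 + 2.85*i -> [-3.81, -0.96, 1.89, 4.74, 7.59]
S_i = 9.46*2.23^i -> [9.46, 21.1, 47.04, 104.91, 233.94]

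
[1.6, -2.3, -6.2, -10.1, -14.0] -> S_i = 1.60 + -3.90*i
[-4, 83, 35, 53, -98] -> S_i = Random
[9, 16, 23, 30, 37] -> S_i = 9 + 7*i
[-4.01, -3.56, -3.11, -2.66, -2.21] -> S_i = -4.01 + 0.45*i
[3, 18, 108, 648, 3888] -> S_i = 3*6^i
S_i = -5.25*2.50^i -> [-5.25, -13.12, -32.81, -82.03, -205.08]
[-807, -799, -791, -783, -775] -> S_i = -807 + 8*i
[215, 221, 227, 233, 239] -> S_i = 215 + 6*i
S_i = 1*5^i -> [1, 5, 25, 125, 625]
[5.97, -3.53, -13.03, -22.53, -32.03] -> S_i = 5.97 + -9.50*i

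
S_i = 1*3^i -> [1, 3, 9, 27, 81]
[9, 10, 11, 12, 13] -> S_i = 9 + 1*i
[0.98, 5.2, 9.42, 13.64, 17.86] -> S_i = 0.98 + 4.22*i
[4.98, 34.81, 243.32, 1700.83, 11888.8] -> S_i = 4.98*6.99^i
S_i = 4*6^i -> [4, 24, 144, 864, 5184]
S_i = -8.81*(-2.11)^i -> [-8.81, 18.59, -39.22, 82.76, -174.62]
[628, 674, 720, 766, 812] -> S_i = 628 + 46*i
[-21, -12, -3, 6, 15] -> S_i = -21 + 9*i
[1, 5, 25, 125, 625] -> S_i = 1*5^i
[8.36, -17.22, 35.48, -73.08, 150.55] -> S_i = 8.36*(-2.06)^i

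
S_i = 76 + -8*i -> [76, 68, 60, 52, 44]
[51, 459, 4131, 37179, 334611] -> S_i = 51*9^i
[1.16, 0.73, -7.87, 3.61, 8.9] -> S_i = Random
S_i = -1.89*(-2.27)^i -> [-1.89, 4.29, -9.74, 22.11, -50.18]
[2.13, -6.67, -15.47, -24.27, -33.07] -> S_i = 2.13 + -8.80*i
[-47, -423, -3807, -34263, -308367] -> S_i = -47*9^i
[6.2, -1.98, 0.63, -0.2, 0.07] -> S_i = 6.20*(-0.32)^i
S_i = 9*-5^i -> [9, -45, 225, -1125, 5625]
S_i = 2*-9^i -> [2, -18, 162, -1458, 13122]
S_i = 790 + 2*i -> [790, 792, 794, 796, 798]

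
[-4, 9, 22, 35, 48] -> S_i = -4 + 13*i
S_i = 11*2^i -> [11, 22, 44, 88, 176]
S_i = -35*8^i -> [-35, -280, -2240, -17920, -143360]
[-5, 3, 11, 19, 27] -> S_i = -5 + 8*i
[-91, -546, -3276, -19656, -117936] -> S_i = -91*6^i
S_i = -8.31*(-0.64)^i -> [-8.31, 5.32, -3.4, 2.18, -1.39]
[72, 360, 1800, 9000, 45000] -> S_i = 72*5^i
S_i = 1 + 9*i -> [1, 10, 19, 28, 37]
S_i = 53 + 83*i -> [53, 136, 219, 302, 385]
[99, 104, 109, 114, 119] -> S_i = 99 + 5*i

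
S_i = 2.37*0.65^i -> [2.37, 1.54, 1.0, 0.65, 0.42]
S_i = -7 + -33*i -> [-7, -40, -73, -106, -139]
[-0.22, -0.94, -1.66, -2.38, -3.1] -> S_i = -0.22 + -0.72*i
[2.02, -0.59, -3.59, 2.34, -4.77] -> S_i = Random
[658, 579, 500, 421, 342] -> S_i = 658 + -79*i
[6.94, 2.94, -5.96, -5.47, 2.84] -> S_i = Random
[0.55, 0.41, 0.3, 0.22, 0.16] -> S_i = 0.55*0.74^i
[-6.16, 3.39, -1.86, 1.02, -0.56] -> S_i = -6.16*(-0.55)^i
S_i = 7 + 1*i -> [7, 8, 9, 10, 11]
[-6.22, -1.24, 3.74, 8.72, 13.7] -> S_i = -6.22 + 4.98*i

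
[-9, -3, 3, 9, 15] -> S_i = -9 + 6*i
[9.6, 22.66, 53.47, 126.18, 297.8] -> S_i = 9.60*2.36^i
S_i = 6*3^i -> [6, 18, 54, 162, 486]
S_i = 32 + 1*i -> [32, 33, 34, 35, 36]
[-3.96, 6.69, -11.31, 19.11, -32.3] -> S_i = -3.96*(-1.69)^i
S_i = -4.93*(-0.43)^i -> [-4.93, 2.12, -0.91, 0.39, -0.17]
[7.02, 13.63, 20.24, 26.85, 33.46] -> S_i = 7.02 + 6.61*i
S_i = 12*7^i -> [12, 84, 588, 4116, 28812]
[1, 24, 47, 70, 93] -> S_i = 1 + 23*i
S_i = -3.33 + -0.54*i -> [-3.33, -3.87, -4.41, -4.95, -5.49]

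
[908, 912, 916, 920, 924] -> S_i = 908 + 4*i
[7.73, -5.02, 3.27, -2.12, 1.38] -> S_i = 7.73*(-0.65)^i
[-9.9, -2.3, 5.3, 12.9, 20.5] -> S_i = -9.90 + 7.60*i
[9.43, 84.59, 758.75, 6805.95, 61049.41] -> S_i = 9.43*8.97^i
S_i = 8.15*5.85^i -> [8.15, 47.68, 278.91, 1631.64, 9545.11]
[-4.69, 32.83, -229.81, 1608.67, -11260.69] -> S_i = -4.69*(-7.00)^i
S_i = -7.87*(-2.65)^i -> [-7.87, 20.86, -55.27, 146.46, -388.11]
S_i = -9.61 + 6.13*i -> [-9.61, -3.48, 2.65, 8.78, 14.91]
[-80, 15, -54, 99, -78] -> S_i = Random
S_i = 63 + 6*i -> [63, 69, 75, 81, 87]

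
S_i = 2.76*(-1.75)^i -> [2.76, -4.83, 8.45, -14.79, 25.89]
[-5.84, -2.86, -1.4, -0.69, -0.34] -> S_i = -5.84*0.49^i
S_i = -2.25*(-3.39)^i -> [-2.25, 7.63, -25.86, 87.66, -297.15]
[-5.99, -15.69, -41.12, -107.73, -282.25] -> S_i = -5.99*2.62^i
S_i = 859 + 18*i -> [859, 877, 895, 913, 931]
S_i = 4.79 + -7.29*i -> [4.79, -2.5, -9.79, -17.08, -24.37]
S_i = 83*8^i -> [83, 664, 5312, 42496, 339968]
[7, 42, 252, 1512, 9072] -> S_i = 7*6^i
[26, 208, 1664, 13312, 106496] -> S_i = 26*8^i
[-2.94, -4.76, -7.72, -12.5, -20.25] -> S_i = -2.94*1.62^i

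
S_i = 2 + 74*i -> [2, 76, 150, 224, 298]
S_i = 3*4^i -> [3, 12, 48, 192, 768]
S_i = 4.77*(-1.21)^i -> [4.77, -5.77, 6.98, -8.45, 10.22]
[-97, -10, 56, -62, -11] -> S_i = Random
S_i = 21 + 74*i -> [21, 95, 169, 243, 317]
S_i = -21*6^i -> [-21, -126, -756, -4536, -27216]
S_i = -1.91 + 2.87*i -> [-1.91, 0.96, 3.83, 6.7, 9.57]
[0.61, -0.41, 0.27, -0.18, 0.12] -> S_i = 0.61*(-0.67)^i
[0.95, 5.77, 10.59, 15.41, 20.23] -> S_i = 0.95 + 4.82*i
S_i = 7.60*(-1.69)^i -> [7.6, -12.84, 21.71, -36.68, 62.0]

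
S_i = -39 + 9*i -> [-39, -30, -21, -12, -3]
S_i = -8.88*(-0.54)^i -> [-8.88, 4.8, -2.59, 1.4, -0.76]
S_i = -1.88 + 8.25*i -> [-1.88, 6.37, 14.62, 22.87, 31.12]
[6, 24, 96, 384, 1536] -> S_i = 6*4^i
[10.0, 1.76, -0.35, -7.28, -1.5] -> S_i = Random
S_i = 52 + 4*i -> [52, 56, 60, 64, 68]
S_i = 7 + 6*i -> [7, 13, 19, 25, 31]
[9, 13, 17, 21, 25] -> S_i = 9 + 4*i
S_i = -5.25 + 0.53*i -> [-5.25, -4.72, -4.19, -3.66, -3.13]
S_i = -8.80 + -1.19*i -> [-8.8, -9.99, -11.18, -12.37, -13.56]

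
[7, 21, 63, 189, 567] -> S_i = 7*3^i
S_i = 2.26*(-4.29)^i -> [2.26, -9.7, 41.59, -178.44, 765.49]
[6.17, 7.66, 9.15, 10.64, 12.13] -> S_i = 6.17 + 1.49*i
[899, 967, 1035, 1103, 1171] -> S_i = 899 + 68*i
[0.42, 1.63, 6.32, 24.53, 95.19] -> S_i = 0.42*3.88^i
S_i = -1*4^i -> [-1, -4, -16, -64, -256]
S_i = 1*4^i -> [1, 4, 16, 64, 256]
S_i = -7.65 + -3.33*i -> [-7.65, -10.98, -14.31, -17.64, -20.97]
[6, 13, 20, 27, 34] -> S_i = 6 + 7*i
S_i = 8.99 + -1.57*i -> [8.99, 7.42, 5.85, 4.28, 2.71]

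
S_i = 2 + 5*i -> [2, 7, 12, 17, 22]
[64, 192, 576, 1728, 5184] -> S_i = 64*3^i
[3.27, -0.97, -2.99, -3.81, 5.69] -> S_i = Random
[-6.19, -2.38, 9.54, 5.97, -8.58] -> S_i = Random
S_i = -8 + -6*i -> [-8, -14, -20, -26, -32]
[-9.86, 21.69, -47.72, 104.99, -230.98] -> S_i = -9.86*(-2.20)^i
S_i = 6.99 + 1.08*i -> [6.99, 8.07, 9.15, 10.23, 11.31]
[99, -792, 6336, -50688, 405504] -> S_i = 99*-8^i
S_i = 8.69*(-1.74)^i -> [8.69, -15.12, 26.31, -45.78, 79.66]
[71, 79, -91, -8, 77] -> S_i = Random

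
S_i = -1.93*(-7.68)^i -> [-1.93, 14.82, -113.84, 874.26, -6714.32]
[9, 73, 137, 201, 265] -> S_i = 9 + 64*i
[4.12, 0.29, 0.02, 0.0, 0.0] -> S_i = 4.12*0.07^i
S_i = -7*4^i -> [-7, -28, -112, -448, -1792]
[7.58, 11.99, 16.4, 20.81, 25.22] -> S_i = 7.58 + 4.41*i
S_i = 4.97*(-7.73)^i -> [4.97, -38.42, 296.97, -2295.59, 17744.93]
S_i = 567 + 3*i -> [567, 570, 573, 576, 579]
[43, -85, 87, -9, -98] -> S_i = Random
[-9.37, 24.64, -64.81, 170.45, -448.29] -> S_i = -9.37*(-2.63)^i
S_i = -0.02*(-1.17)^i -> [-0.02, 0.02, -0.03, 0.03, -0.04]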